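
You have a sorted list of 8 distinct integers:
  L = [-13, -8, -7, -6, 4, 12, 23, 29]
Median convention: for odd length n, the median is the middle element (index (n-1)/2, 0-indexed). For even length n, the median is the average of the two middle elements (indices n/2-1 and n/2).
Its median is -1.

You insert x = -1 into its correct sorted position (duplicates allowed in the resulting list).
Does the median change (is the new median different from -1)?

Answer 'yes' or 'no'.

Old median = -1
Insert x = -1
New median = -1
Changed? no

Answer: no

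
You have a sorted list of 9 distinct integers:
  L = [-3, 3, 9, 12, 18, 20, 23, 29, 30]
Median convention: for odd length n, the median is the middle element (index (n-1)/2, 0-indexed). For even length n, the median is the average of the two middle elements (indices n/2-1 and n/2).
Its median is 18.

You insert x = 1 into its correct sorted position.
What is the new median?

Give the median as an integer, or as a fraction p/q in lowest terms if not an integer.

Answer: 15

Derivation:
Old list (sorted, length 9): [-3, 3, 9, 12, 18, 20, 23, 29, 30]
Old median = 18
Insert x = 1
Old length odd (9). Middle was index 4 = 18.
New length even (10). New median = avg of two middle elements.
x = 1: 1 elements are < x, 8 elements are > x.
New sorted list: [-3, 1, 3, 9, 12, 18, 20, 23, 29, 30]
New median = 15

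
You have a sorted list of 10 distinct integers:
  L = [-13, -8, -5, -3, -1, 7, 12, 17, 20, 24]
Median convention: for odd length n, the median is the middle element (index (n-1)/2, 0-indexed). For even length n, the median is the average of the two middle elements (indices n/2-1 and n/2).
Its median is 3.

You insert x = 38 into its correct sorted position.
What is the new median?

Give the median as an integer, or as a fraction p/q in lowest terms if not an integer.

Old list (sorted, length 10): [-13, -8, -5, -3, -1, 7, 12, 17, 20, 24]
Old median = 3
Insert x = 38
Old length even (10). Middle pair: indices 4,5 = -1,7.
New length odd (11). New median = single middle element.
x = 38: 10 elements are < x, 0 elements are > x.
New sorted list: [-13, -8, -5, -3, -1, 7, 12, 17, 20, 24, 38]
New median = 7

Answer: 7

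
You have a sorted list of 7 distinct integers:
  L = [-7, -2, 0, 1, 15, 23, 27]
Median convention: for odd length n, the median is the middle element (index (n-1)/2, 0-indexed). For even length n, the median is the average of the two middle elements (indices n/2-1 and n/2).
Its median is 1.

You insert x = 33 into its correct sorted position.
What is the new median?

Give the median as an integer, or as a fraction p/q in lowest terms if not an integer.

Answer: 8

Derivation:
Old list (sorted, length 7): [-7, -2, 0, 1, 15, 23, 27]
Old median = 1
Insert x = 33
Old length odd (7). Middle was index 3 = 1.
New length even (8). New median = avg of two middle elements.
x = 33: 7 elements are < x, 0 elements are > x.
New sorted list: [-7, -2, 0, 1, 15, 23, 27, 33]
New median = 8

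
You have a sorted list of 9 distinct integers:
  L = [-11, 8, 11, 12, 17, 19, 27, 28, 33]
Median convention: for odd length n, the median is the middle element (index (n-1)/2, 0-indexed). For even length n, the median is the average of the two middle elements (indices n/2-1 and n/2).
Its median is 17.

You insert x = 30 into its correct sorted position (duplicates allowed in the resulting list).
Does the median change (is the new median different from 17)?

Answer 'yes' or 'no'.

Old median = 17
Insert x = 30
New median = 18
Changed? yes

Answer: yes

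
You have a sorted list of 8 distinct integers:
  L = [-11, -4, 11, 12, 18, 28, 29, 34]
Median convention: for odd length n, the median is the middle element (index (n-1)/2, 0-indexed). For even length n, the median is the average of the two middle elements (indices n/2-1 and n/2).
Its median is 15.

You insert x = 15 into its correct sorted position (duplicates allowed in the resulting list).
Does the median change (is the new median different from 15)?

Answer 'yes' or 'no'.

Answer: no

Derivation:
Old median = 15
Insert x = 15
New median = 15
Changed? no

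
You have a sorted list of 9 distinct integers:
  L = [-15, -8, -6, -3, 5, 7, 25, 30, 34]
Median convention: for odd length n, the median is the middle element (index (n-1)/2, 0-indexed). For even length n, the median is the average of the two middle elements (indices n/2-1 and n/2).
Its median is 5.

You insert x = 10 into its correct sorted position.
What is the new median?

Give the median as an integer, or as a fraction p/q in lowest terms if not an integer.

Old list (sorted, length 9): [-15, -8, -6, -3, 5, 7, 25, 30, 34]
Old median = 5
Insert x = 10
Old length odd (9). Middle was index 4 = 5.
New length even (10). New median = avg of two middle elements.
x = 10: 6 elements are < x, 3 elements are > x.
New sorted list: [-15, -8, -6, -3, 5, 7, 10, 25, 30, 34]
New median = 6

Answer: 6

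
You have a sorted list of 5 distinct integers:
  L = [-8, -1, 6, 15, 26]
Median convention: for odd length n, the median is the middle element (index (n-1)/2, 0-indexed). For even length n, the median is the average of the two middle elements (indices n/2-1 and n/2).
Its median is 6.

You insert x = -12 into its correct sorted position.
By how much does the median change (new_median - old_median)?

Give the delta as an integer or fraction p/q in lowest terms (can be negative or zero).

Old median = 6
After inserting x = -12: new sorted = [-12, -8, -1, 6, 15, 26]
New median = 5/2
Delta = 5/2 - 6 = -7/2

Answer: -7/2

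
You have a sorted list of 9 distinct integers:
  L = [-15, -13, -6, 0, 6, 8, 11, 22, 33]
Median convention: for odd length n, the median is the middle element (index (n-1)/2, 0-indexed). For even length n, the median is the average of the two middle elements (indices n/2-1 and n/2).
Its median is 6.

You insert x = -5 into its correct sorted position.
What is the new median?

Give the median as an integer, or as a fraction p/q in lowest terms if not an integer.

Old list (sorted, length 9): [-15, -13, -6, 0, 6, 8, 11, 22, 33]
Old median = 6
Insert x = -5
Old length odd (9). Middle was index 4 = 6.
New length even (10). New median = avg of two middle elements.
x = -5: 3 elements are < x, 6 elements are > x.
New sorted list: [-15, -13, -6, -5, 0, 6, 8, 11, 22, 33]
New median = 3

Answer: 3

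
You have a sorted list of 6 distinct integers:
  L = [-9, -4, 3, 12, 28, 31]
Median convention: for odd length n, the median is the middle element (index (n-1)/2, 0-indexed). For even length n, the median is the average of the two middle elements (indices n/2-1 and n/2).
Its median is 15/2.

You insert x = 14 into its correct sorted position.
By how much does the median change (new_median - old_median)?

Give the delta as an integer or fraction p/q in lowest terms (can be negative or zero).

Old median = 15/2
After inserting x = 14: new sorted = [-9, -4, 3, 12, 14, 28, 31]
New median = 12
Delta = 12 - 15/2 = 9/2

Answer: 9/2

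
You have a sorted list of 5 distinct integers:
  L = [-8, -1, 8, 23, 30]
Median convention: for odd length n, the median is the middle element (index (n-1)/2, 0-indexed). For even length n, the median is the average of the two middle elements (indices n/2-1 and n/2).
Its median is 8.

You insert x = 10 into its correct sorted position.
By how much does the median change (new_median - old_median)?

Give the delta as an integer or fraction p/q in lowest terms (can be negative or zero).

Answer: 1

Derivation:
Old median = 8
After inserting x = 10: new sorted = [-8, -1, 8, 10, 23, 30]
New median = 9
Delta = 9 - 8 = 1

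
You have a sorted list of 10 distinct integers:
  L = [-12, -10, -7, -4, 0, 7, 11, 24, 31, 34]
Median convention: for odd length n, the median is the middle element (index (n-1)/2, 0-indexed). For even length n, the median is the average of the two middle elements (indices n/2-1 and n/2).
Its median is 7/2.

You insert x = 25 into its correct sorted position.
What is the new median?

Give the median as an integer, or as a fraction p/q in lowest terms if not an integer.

Answer: 7

Derivation:
Old list (sorted, length 10): [-12, -10, -7, -4, 0, 7, 11, 24, 31, 34]
Old median = 7/2
Insert x = 25
Old length even (10). Middle pair: indices 4,5 = 0,7.
New length odd (11). New median = single middle element.
x = 25: 8 elements are < x, 2 elements are > x.
New sorted list: [-12, -10, -7, -4, 0, 7, 11, 24, 25, 31, 34]
New median = 7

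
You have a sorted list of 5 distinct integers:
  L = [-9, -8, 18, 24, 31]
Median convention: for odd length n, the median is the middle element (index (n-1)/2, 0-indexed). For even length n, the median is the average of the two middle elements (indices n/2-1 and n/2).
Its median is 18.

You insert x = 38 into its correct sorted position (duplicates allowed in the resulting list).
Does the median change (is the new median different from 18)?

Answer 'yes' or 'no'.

Answer: yes

Derivation:
Old median = 18
Insert x = 38
New median = 21
Changed? yes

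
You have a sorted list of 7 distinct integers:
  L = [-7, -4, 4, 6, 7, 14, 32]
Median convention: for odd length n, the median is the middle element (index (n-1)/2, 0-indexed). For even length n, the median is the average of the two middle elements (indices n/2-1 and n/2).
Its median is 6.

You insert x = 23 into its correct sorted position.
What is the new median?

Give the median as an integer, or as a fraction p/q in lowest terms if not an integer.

Old list (sorted, length 7): [-7, -4, 4, 6, 7, 14, 32]
Old median = 6
Insert x = 23
Old length odd (7). Middle was index 3 = 6.
New length even (8). New median = avg of two middle elements.
x = 23: 6 elements are < x, 1 elements are > x.
New sorted list: [-7, -4, 4, 6, 7, 14, 23, 32]
New median = 13/2

Answer: 13/2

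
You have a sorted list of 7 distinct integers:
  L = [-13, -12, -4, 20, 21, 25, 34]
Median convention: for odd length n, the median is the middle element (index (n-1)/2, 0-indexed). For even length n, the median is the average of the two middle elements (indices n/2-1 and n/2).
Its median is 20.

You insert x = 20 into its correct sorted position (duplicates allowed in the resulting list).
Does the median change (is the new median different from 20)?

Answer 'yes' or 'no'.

Answer: no

Derivation:
Old median = 20
Insert x = 20
New median = 20
Changed? no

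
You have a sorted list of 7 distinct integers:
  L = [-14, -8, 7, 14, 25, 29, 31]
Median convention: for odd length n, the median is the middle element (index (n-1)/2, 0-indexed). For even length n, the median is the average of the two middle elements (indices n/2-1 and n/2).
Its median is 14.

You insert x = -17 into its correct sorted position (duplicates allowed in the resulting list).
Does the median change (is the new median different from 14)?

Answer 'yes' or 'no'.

Answer: yes

Derivation:
Old median = 14
Insert x = -17
New median = 21/2
Changed? yes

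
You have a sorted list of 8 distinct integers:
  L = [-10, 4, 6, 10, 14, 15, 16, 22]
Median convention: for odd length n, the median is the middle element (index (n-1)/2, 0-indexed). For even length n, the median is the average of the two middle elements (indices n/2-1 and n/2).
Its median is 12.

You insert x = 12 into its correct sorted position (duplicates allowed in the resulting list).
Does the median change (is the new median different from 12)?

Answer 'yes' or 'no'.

Old median = 12
Insert x = 12
New median = 12
Changed? no

Answer: no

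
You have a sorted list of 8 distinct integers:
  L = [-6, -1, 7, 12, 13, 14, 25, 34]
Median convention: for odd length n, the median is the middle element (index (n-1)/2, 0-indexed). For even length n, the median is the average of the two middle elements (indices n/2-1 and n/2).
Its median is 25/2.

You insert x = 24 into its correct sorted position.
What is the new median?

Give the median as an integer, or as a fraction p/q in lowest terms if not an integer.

Answer: 13

Derivation:
Old list (sorted, length 8): [-6, -1, 7, 12, 13, 14, 25, 34]
Old median = 25/2
Insert x = 24
Old length even (8). Middle pair: indices 3,4 = 12,13.
New length odd (9). New median = single middle element.
x = 24: 6 elements are < x, 2 elements are > x.
New sorted list: [-6, -1, 7, 12, 13, 14, 24, 25, 34]
New median = 13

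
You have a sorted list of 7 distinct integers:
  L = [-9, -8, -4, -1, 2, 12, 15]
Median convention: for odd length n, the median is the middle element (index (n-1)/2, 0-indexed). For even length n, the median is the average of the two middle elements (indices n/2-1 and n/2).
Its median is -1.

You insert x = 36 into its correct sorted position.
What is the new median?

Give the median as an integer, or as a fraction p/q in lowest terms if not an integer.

Answer: 1/2

Derivation:
Old list (sorted, length 7): [-9, -8, -4, -1, 2, 12, 15]
Old median = -1
Insert x = 36
Old length odd (7). Middle was index 3 = -1.
New length even (8). New median = avg of two middle elements.
x = 36: 7 elements are < x, 0 elements are > x.
New sorted list: [-9, -8, -4, -1, 2, 12, 15, 36]
New median = 1/2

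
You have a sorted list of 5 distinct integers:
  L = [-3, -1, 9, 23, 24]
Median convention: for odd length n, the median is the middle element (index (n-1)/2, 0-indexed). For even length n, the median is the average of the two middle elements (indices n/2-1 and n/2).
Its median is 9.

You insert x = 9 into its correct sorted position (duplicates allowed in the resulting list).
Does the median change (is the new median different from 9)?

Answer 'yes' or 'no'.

Old median = 9
Insert x = 9
New median = 9
Changed? no

Answer: no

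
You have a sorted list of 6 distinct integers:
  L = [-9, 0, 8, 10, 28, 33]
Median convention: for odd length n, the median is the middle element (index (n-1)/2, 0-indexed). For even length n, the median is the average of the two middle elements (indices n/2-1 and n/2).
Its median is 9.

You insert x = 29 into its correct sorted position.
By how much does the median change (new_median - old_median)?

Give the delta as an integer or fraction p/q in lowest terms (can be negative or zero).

Answer: 1

Derivation:
Old median = 9
After inserting x = 29: new sorted = [-9, 0, 8, 10, 28, 29, 33]
New median = 10
Delta = 10 - 9 = 1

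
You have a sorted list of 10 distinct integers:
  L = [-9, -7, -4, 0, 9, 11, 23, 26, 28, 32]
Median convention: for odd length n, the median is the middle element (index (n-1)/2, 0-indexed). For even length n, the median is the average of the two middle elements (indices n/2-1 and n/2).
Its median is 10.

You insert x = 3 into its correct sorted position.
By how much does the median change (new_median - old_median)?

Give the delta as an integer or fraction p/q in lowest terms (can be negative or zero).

Old median = 10
After inserting x = 3: new sorted = [-9, -7, -4, 0, 3, 9, 11, 23, 26, 28, 32]
New median = 9
Delta = 9 - 10 = -1

Answer: -1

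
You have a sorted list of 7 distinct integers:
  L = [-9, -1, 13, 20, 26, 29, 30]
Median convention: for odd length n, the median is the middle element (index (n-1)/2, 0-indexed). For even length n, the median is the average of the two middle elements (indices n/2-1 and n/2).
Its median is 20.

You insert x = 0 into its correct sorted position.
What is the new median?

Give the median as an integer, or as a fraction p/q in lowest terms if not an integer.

Old list (sorted, length 7): [-9, -1, 13, 20, 26, 29, 30]
Old median = 20
Insert x = 0
Old length odd (7). Middle was index 3 = 20.
New length even (8). New median = avg of two middle elements.
x = 0: 2 elements are < x, 5 elements are > x.
New sorted list: [-9, -1, 0, 13, 20, 26, 29, 30]
New median = 33/2

Answer: 33/2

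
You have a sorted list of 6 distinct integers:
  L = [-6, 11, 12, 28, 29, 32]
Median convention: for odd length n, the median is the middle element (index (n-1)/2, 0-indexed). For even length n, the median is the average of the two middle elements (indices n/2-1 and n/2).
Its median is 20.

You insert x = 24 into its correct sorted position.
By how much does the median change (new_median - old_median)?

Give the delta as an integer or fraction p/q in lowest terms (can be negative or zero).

Old median = 20
After inserting x = 24: new sorted = [-6, 11, 12, 24, 28, 29, 32]
New median = 24
Delta = 24 - 20 = 4

Answer: 4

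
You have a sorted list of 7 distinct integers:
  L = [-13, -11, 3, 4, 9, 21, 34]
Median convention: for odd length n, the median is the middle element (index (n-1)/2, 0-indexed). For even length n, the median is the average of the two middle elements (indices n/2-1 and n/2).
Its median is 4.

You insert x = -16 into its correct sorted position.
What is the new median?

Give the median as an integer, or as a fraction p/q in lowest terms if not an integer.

Old list (sorted, length 7): [-13, -11, 3, 4, 9, 21, 34]
Old median = 4
Insert x = -16
Old length odd (7). Middle was index 3 = 4.
New length even (8). New median = avg of two middle elements.
x = -16: 0 elements are < x, 7 elements are > x.
New sorted list: [-16, -13, -11, 3, 4, 9, 21, 34]
New median = 7/2

Answer: 7/2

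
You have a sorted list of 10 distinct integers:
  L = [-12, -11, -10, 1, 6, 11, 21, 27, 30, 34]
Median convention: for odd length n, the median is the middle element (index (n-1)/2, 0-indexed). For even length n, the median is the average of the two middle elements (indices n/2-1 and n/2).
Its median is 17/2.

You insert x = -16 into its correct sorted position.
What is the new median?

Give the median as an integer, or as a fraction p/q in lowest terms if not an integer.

Answer: 6

Derivation:
Old list (sorted, length 10): [-12, -11, -10, 1, 6, 11, 21, 27, 30, 34]
Old median = 17/2
Insert x = -16
Old length even (10). Middle pair: indices 4,5 = 6,11.
New length odd (11). New median = single middle element.
x = -16: 0 elements are < x, 10 elements are > x.
New sorted list: [-16, -12, -11, -10, 1, 6, 11, 21, 27, 30, 34]
New median = 6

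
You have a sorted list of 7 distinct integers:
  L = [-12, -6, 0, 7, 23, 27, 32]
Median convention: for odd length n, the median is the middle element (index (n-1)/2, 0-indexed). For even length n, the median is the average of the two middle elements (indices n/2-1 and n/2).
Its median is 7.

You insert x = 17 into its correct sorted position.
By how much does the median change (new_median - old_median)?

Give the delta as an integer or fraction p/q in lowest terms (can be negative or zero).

Answer: 5

Derivation:
Old median = 7
After inserting x = 17: new sorted = [-12, -6, 0, 7, 17, 23, 27, 32]
New median = 12
Delta = 12 - 7 = 5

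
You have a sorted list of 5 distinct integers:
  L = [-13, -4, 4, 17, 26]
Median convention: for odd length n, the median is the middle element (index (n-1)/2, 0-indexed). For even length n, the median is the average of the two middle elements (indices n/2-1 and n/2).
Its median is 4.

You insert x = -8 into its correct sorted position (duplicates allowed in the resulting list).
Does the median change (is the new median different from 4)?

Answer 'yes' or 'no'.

Old median = 4
Insert x = -8
New median = 0
Changed? yes

Answer: yes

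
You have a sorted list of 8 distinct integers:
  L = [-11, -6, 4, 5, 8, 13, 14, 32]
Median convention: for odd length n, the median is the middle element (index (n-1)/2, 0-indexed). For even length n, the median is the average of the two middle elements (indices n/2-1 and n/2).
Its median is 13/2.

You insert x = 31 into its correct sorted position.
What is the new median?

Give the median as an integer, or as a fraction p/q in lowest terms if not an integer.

Old list (sorted, length 8): [-11, -6, 4, 5, 8, 13, 14, 32]
Old median = 13/2
Insert x = 31
Old length even (8). Middle pair: indices 3,4 = 5,8.
New length odd (9). New median = single middle element.
x = 31: 7 elements are < x, 1 elements are > x.
New sorted list: [-11, -6, 4, 5, 8, 13, 14, 31, 32]
New median = 8

Answer: 8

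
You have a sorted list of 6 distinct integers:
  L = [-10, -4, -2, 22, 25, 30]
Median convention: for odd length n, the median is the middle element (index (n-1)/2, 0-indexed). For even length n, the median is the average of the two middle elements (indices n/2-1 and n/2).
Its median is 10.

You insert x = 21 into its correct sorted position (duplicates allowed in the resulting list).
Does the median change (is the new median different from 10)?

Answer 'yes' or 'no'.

Old median = 10
Insert x = 21
New median = 21
Changed? yes

Answer: yes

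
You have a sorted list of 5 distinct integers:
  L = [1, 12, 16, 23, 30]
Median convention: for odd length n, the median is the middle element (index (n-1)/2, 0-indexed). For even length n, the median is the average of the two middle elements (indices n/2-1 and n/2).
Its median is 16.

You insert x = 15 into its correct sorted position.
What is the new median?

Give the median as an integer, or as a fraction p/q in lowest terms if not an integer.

Old list (sorted, length 5): [1, 12, 16, 23, 30]
Old median = 16
Insert x = 15
Old length odd (5). Middle was index 2 = 16.
New length even (6). New median = avg of two middle elements.
x = 15: 2 elements are < x, 3 elements are > x.
New sorted list: [1, 12, 15, 16, 23, 30]
New median = 31/2

Answer: 31/2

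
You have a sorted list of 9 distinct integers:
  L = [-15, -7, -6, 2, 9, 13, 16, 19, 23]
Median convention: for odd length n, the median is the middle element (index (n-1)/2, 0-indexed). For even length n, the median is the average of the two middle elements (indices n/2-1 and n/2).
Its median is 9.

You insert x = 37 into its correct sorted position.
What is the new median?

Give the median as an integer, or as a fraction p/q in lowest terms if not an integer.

Old list (sorted, length 9): [-15, -7, -6, 2, 9, 13, 16, 19, 23]
Old median = 9
Insert x = 37
Old length odd (9). Middle was index 4 = 9.
New length even (10). New median = avg of two middle elements.
x = 37: 9 elements are < x, 0 elements are > x.
New sorted list: [-15, -7, -6, 2, 9, 13, 16, 19, 23, 37]
New median = 11

Answer: 11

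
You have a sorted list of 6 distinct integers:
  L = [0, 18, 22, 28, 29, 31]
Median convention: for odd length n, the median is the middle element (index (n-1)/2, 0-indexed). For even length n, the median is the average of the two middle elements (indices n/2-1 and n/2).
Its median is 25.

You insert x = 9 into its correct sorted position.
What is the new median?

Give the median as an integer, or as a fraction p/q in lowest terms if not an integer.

Old list (sorted, length 6): [0, 18, 22, 28, 29, 31]
Old median = 25
Insert x = 9
Old length even (6). Middle pair: indices 2,3 = 22,28.
New length odd (7). New median = single middle element.
x = 9: 1 elements are < x, 5 elements are > x.
New sorted list: [0, 9, 18, 22, 28, 29, 31]
New median = 22

Answer: 22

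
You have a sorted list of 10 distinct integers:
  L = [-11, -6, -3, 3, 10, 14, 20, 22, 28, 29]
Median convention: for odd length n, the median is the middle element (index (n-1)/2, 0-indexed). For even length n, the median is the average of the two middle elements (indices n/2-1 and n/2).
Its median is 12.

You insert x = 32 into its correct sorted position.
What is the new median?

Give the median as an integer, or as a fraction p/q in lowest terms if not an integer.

Answer: 14

Derivation:
Old list (sorted, length 10): [-11, -6, -3, 3, 10, 14, 20, 22, 28, 29]
Old median = 12
Insert x = 32
Old length even (10). Middle pair: indices 4,5 = 10,14.
New length odd (11). New median = single middle element.
x = 32: 10 elements are < x, 0 elements are > x.
New sorted list: [-11, -6, -3, 3, 10, 14, 20, 22, 28, 29, 32]
New median = 14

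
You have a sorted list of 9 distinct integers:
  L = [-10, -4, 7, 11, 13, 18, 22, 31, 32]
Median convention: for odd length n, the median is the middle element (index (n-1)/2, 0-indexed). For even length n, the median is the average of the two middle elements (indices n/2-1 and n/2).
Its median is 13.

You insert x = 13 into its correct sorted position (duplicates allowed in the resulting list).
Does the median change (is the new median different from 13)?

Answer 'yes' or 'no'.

Old median = 13
Insert x = 13
New median = 13
Changed? no

Answer: no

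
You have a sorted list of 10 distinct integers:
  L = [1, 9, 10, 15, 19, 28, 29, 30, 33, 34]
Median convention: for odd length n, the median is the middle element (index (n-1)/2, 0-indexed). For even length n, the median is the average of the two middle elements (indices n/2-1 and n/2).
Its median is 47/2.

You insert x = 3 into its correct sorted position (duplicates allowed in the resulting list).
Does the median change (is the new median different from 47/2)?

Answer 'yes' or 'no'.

Answer: yes

Derivation:
Old median = 47/2
Insert x = 3
New median = 19
Changed? yes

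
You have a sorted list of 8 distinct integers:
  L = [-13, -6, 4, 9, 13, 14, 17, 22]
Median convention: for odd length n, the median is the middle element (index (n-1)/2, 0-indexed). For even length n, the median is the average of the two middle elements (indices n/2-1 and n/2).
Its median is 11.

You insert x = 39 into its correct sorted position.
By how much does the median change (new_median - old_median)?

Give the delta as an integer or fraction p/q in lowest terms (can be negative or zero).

Answer: 2

Derivation:
Old median = 11
After inserting x = 39: new sorted = [-13, -6, 4, 9, 13, 14, 17, 22, 39]
New median = 13
Delta = 13 - 11 = 2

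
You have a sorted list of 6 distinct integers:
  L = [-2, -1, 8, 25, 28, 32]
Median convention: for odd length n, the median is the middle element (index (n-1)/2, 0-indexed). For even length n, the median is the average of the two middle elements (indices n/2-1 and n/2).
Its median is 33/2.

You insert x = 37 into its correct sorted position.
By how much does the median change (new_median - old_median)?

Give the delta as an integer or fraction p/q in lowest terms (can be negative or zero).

Old median = 33/2
After inserting x = 37: new sorted = [-2, -1, 8, 25, 28, 32, 37]
New median = 25
Delta = 25 - 33/2 = 17/2

Answer: 17/2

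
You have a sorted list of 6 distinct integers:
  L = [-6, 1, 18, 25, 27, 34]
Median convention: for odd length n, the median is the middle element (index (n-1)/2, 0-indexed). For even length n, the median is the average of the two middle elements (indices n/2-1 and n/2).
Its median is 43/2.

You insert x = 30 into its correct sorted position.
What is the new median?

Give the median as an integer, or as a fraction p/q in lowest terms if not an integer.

Answer: 25

Derivation:
Old list (sorted, length 6): [-6, 1, 18, 25, 27, 34]
Old median = 43/2
Insert x = 30
Old length even (6). Middle pair: indices 2,3 = 18,25.
New length odd (7). New median = single middle element.
x = 30: 5 elements are < x, 1 elements are > x.
New sorted list: [-6, 1, 18, 25, 27, 30, 34]
New median = 25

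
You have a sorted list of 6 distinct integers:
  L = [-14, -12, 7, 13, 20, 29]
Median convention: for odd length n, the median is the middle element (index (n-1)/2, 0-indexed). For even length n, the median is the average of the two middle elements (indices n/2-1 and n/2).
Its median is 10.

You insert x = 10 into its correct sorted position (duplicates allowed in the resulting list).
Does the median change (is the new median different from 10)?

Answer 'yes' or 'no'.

Answer: no

Derivation:
Old median = 10
Insert x = 10
New median = 10
Changed? no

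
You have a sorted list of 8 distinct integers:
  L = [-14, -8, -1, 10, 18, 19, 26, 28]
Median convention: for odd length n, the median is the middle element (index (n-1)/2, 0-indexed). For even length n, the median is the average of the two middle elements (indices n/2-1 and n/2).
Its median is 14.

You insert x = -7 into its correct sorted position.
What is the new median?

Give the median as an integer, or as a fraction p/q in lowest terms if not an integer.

Old list (sorted, length 8): [-14, -8, -1, 10, 18, 19, 26, 28]
Old median = 14
Insert x = -7
Old length even (8). Middle pair: indices 3,4 = 10,18.
New length odd (9). New median = single middle element.
x = -7: 2 elements are < x, 6 elements are > x.
New sorted list: [-14, -8, -7, -1, 10, 18, 19, 26, 28]
New median = 10

Answer: 10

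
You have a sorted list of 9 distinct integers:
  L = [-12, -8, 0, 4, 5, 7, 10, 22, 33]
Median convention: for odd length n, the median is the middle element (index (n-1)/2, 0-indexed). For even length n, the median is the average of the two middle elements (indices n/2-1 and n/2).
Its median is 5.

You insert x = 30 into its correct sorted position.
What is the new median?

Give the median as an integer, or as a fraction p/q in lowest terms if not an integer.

Old list (sorted, length 9): [-12, -8, 0, 4, 5, 7, 10, 22, 33]
Old median = 5
Insert x = 30
Old length odd (9). Middle was index 4 = 5.
New length even (10). New median = avg of two middle elements.
x = 30: 8 elements are < x, 1 elements are > x.
New sorted list: [-12, -8, 0, 4, 5, 7, 10, 22, 30, 33]
New median = 6

Answer: 6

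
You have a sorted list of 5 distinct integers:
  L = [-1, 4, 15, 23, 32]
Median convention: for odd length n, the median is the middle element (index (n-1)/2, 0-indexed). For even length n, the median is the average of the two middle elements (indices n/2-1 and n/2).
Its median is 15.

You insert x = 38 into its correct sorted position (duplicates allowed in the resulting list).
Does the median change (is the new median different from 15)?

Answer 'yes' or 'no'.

Answer: yes

Derivation:
Old median = 15
Insert x = 38
New median = 19
Changed? yes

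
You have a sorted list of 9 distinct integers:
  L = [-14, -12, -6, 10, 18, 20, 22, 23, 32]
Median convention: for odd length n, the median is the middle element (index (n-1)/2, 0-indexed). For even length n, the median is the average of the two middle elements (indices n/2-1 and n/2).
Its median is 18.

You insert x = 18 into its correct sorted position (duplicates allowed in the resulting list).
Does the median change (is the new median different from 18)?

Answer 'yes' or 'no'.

Old median = 18
Insert x = 18
New median = 18
Changed? no

Answer: no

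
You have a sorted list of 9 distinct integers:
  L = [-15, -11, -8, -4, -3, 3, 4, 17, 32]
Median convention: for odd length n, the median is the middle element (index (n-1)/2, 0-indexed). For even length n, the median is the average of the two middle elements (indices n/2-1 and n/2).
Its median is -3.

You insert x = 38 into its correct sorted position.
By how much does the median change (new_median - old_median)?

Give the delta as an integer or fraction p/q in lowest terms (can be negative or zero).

Answer: 3

Derivation:
Old median = -3
After inserting x = 38: new sorted = [-15, -11, -8, -4, -3, 3, 4, 17, 32, 38]
New median = 0
Delta = 0 - -3 = 3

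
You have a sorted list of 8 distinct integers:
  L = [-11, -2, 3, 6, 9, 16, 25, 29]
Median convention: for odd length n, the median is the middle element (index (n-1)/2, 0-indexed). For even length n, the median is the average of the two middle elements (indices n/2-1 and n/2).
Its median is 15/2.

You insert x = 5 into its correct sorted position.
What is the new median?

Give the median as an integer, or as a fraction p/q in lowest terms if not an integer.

Old list (sorted, length 8): [-11, -2, 3, 6, 9, 16, 25, 29]
Old median = 15/2
Insert x = 5
Old length even (8). Middle pair: indices 3,4 = 6,9.
New length odd (9). New median = single middle element.
x = 5: 3 elements are < x, 5 elements are > x.
New sorted list: [-11, -2, 3, 5, 6, 9, 16, 25, 29]
New median = 6

Answer: 6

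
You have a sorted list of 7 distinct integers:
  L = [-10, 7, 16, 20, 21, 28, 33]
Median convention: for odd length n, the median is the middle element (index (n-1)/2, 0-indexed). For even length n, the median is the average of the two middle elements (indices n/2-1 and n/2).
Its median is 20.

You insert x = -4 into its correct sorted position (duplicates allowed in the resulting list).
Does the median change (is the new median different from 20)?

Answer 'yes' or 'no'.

Old median = 20
Insert x = -4
New median = 18
Changed? yes

Answer: yes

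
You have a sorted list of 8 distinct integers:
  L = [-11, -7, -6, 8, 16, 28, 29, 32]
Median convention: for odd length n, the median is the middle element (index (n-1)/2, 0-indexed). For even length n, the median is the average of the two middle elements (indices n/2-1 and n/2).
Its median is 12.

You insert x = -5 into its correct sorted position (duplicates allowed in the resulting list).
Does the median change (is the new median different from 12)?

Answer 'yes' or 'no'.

Answer: yes

Derivation:
Old median = 12
Insert x = -5
New median = 8
Changed? yes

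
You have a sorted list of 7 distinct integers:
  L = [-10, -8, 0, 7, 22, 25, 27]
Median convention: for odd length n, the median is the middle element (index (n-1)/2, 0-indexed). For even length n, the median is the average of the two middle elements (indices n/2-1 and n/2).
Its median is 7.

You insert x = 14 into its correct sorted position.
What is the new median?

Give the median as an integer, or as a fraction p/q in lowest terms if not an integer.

Old list (sorted, length 7): [-10, -8, 0, 7, 22, 25, 27]
Old median = 7
Insert x = 14
Old length odd (7). Middle was index 3 = 7.
New length even (8). New median = avg of two middle elements.
x = 14: 4 elements are < x, 3 elements are > x.
New sorted list: [-10, -8, 0, 7, 14, 22, 25, 27]
New median = 21/2

Answer: 21/2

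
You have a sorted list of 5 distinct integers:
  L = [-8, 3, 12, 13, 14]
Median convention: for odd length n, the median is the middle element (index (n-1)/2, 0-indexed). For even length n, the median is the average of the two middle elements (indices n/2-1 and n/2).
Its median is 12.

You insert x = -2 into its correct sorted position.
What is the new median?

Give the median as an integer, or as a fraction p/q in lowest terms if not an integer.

Answer: 15/2

Derivation:
Old list (sorted, length 5): [-8, 3, 12, 13, 14]
Old median = 12
Insert x = -2
Old length odd (5). Middle was index 2 = 12.
New length even (6). New median = avg of two middle elements.
x = -2: 1 elements are < x, 4 elements are > x.
New sorted list: [-8, -2, 3, 12, 13, 14]
New median = 15/2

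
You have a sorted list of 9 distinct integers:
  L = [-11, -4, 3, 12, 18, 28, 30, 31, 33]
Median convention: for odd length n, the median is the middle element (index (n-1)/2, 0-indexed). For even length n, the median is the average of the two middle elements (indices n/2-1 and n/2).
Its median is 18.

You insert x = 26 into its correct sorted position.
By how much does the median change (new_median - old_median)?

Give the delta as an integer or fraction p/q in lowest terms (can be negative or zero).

Old median = 18
After inserting x = 26: new sorted = [-11, -4, 3, 12, 18, 26, 28, 30, 31, 33]
New median = 22
Delta = 22 - 18 = 4

Answer: 4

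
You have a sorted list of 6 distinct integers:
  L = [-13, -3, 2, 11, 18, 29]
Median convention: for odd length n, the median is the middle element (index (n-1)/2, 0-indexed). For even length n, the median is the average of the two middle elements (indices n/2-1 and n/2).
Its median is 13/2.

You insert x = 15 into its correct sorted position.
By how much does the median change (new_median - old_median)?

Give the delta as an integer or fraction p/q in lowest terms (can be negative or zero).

Old median = 13/2
After inserting x = 15: new sorted = [-13, -3, 2, 11, 15, 18, 29]
New median = 11
Delta = 11 - 13/2 = 9/2

Answer: 9/2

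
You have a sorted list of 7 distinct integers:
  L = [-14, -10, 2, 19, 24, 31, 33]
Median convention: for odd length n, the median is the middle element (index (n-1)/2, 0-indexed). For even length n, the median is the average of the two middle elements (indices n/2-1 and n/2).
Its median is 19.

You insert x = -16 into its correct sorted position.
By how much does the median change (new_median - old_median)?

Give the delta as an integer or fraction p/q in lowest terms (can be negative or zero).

Old median = 19
After inserting x = -16: new sorted = [-16, -14, -10, 2, 19, 24, 31, 33]
New median = 21/2
Delta = 21/2 - 19 = -17/2

Answer: -17/2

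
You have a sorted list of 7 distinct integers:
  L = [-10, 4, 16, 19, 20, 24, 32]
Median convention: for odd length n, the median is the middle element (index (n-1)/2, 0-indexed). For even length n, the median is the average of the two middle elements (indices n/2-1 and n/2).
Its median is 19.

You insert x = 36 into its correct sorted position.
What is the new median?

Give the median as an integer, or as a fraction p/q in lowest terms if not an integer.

Answer: 39/2

Derivation:
Old list (sorted, length 7): [-10, 4, 16, 19, 20, 24, 32]
Old median = 19
Insert x = 36
Old length odd (7). Middle was index 3 = 19.
New length even (8). New median = avg of two middle elements.
x = 36: 7 elements are < x, 0 elements are > x.
New sorted list: [-10, 4, 16, 19, 20, 24, 32, 36]
New median = 39/2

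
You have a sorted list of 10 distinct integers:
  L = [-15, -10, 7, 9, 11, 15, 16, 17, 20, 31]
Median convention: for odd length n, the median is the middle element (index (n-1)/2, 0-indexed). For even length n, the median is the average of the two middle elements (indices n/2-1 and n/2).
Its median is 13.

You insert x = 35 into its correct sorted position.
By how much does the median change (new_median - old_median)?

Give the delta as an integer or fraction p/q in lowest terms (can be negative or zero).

Old median = 13
After inserting x = 35: new sorted = [-15, -10, 7, 9, 11, 15, 16, 17, 20, 31, 35]
New median = 15
Delta = 15 - 13 = 2

Answer: 2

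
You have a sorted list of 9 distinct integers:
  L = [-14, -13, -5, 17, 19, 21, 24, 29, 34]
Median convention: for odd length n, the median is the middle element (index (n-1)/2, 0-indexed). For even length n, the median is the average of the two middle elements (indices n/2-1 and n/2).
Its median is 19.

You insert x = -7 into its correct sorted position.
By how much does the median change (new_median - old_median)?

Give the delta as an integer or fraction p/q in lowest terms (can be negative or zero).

Old median = 19
After inserting x = -7: new sorted = [-14, -13, -7, -5, 17, 19, 21, 24, 29, 34]
New median = 18
Delta = 18 - 19 = -1

Answer: -1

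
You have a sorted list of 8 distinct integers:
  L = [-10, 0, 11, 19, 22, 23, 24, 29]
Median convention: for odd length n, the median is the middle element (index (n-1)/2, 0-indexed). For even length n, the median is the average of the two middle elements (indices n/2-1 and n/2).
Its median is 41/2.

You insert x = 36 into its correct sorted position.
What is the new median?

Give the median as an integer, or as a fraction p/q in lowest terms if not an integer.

Old list (sorted, length 8): [-10, 0, 11, 19, 22, 23, 24, 29]
Old median = 41/2
Insert x = 36
Old length even (8). Middle pair: indices 3,4 = 19,22.
New length odd (9). New median = single middle element.
x = 36: 8 elements are < x, 0 elements are > x.
New sorted list: [-10, 0, 11, 19, 22, 23, 24, 29, 36]
New median = 22

Answer: 22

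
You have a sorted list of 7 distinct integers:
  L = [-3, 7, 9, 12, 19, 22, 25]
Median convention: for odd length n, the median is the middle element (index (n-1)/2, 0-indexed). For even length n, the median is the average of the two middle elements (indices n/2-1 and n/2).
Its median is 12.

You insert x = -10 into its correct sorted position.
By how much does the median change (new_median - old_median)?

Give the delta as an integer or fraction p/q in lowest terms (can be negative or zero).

Old median = 12
After inserting x = -10: new sorted = [-10, -3, 7, 9, 12, 19, 22, 25]
New median = 21/2
Delta = 21/2 - 12 = -3/2

Answer: -3/2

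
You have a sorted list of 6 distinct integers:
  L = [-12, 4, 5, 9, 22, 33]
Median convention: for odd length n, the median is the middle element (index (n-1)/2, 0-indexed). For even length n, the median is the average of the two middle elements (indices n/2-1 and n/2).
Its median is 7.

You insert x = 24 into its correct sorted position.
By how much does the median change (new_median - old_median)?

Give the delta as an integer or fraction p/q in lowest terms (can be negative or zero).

Answer: 2

Derivation:
Old median = 7
After inserting x = 24: new sorted = [-12, 4, 5, 9, 22, 24, 33]
New median = 9
Delta = 9 - 7 = 2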